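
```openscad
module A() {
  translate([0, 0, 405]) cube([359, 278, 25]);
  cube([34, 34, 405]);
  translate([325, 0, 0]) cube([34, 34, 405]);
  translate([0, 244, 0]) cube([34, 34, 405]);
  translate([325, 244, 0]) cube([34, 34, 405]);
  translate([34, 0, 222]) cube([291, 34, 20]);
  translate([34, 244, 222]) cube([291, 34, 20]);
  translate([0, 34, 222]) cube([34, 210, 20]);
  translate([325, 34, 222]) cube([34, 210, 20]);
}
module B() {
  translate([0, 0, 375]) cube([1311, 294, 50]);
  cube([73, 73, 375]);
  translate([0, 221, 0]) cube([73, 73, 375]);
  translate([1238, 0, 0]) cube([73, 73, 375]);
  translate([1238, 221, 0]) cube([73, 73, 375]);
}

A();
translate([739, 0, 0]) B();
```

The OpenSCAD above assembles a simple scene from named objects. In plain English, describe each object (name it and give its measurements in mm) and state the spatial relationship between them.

A is a simple wooden stool: a rectangular seat 359 mm (x) by 278 mm (y), 25 mm thick, top face at z = 430 mm, on four square legs, each 34×34 mm in cross-section. The legs rest on z = 0, each flush with a corner of the seat. Four stretchers, 34 mm wide and 20 mm tall, connect adjacent legs with their undersides at z = 222 mm, each running between the inner faces of the legs it joins and aligned with the legs' outer faces on the other axis.

B is a long wooden bench with a 1311 mm (x) × 294 mm (y) seat, 50 mm thick, its top surface 425 mm above the floor. Four 73 mm square legs at the seat corners, flush with the edges, run from z = 0 to the seat underside.

The bench is on the floor beside the stool on its +x side.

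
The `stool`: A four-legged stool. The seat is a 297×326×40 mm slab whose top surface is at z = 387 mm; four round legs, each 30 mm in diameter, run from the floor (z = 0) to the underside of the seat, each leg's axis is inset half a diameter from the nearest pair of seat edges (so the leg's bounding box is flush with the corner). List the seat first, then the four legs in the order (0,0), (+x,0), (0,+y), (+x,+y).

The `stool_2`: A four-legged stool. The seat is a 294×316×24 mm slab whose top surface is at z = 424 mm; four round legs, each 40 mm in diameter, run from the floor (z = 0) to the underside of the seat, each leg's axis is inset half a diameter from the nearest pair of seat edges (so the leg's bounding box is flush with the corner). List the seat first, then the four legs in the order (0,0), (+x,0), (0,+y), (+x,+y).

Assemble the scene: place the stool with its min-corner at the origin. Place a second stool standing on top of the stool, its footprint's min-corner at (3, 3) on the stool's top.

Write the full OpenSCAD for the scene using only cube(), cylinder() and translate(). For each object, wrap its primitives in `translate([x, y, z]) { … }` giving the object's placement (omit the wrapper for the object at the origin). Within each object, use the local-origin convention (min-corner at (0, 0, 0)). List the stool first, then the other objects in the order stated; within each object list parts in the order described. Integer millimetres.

translate([0, 0, 347]) cube([297, 326, 40]);
translate([15, 15, 0]) cylinder(h = 347, r = 15);
translate([282, 15, 0]) cylinder(h = 347, r = 15);
translate([15, 311, 0]) cylinder(h = 347, r = 15);
translate([282, 311, 0]) cylinder(h = 347, r = 15);
translate([3, 3, 387]) {
  translate([0, 0, 400]) cube([294, 316, 24]);
  translate([20, 20, 0]) cylinder(h = 400, r = 20);
  translate([274, 20, 0]) cylinder(h = 400, r = 20);
  translate([20, 296, 0]) cylinder(h = 400, r = 20);
  translate([274, 296, 0]) cylinder(h = 400, r = 20);
}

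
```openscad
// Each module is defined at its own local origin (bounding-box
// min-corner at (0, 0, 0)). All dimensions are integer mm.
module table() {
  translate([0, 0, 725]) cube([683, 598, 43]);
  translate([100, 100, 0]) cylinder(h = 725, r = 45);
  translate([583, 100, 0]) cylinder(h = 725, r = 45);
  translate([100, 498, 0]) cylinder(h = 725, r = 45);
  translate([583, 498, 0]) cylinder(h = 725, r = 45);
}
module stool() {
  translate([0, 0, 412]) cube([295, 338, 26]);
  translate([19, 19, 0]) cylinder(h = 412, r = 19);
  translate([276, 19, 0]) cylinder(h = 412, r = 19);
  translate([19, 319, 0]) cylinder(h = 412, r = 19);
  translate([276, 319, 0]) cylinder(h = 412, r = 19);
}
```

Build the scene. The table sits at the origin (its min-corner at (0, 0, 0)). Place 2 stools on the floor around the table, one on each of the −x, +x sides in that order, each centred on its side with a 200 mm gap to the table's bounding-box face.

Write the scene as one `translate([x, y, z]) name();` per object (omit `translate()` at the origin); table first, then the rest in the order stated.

table();
translate([-495, 130, 0]) stool();
translate([883, 130, 0]) stool();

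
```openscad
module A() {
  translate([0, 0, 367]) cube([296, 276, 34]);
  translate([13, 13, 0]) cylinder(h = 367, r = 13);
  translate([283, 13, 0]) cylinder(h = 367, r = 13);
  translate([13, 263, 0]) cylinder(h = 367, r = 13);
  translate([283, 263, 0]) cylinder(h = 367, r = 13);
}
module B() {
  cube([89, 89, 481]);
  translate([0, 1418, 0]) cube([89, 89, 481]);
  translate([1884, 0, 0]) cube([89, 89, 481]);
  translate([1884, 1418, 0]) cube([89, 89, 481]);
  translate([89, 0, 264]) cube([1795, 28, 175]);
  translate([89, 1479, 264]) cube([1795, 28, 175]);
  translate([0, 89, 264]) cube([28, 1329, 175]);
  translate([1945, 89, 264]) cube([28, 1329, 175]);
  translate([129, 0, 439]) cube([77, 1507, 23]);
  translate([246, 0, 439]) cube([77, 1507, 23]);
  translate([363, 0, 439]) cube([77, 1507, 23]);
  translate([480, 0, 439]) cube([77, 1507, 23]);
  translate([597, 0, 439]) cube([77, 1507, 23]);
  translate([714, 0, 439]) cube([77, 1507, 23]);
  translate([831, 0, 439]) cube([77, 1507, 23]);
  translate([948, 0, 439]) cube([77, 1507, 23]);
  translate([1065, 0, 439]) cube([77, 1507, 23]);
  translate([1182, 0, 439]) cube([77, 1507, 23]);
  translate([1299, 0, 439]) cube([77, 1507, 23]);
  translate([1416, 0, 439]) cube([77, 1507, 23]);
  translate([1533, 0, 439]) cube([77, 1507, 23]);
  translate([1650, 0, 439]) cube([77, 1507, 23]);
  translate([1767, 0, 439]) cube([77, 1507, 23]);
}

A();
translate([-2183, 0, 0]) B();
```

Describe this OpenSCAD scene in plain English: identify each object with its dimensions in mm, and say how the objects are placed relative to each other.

A is a four-legged stool. The seat is a 296×276×34 mm slab whose top surface is at z = 401 mm; four round legs, each 26 mm in diameter, run from the floor (z = 0) to the underside of the seat, each leg's axis is inset half a diameter from the nearest pair of seat edges (so the leg's bounding box is flush with the corner).

B is a bed frame 1973 mm long (x) by 1507 mm wide (y). Four 89×89 mm corner posts, 481 mm tall, at the corners of the footprint. Four rails of 28 mm thickness and 175 mm height run between adjacent posts with their undersides at z = 264 mm, their outer faces flush with the outside of the frame (the two x-running rails run between the posts' inner faces; the two y-running rails run between the posts' inner faces). 15 slats, each 77 mm wide (x) and 23 mm thick, lie across the top of the two x-running rails, running the full 1507 mm width of the frame in y; the slats are evenly spaced along x between the inner faces of the end posts with equal gaps (rounded down to the nearest mm) at the −x end and between each pair — any rounding remainder accumulates at the +x end.

The bed frame is on the floor beside the stool on its −x side.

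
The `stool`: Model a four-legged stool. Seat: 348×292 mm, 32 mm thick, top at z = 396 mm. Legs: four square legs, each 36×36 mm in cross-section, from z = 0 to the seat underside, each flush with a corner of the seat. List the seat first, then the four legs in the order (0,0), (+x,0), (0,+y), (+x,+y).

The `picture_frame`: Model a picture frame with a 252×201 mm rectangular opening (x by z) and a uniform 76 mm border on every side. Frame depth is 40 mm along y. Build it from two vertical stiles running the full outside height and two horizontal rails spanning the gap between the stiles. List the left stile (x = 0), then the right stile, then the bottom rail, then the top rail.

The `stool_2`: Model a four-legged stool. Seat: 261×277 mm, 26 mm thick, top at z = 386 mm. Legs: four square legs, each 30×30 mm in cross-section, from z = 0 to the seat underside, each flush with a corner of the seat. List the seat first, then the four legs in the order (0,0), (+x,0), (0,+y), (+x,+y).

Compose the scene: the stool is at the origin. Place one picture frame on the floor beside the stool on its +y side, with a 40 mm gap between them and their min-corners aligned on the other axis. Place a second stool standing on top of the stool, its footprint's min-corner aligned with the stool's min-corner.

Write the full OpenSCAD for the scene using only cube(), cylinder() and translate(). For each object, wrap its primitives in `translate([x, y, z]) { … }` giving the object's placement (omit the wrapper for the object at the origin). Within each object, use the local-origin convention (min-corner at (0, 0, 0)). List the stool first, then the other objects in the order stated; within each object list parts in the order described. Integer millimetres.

translate([0, 0, 364]) cube([348, 292, 32]);
cube([36, 36, 364]);
translate([312, 0, 0]) cube([36, 36, 364]);
translate([0, 256, 0]) cube([36, 36, 364]);
translate([312, 256, 0]) cube([36, 36, 364]);
translate([0, 332, 0]) {
  cube([76, 40, 353]);
  translate([328, 0, 0]) cube([76, 40, 353]);
  translate([76, 0, 0]) cube([252, 40, 76]);
  translate([76, 0, 277]) cube([252, 40, 76]);
}
translate([0, 0, 396]) {
  translate([0, 0, 360]) cube([261, 277, 26]);
  cube([30, 30, 360]);
  translate([231, 0, 0]) cube([30, 30, 360]);
  translate([0, 247, 0]) cube([30, 30, 360]);
  translate([231, 247, 0]) cube([30, 30, 360]);
}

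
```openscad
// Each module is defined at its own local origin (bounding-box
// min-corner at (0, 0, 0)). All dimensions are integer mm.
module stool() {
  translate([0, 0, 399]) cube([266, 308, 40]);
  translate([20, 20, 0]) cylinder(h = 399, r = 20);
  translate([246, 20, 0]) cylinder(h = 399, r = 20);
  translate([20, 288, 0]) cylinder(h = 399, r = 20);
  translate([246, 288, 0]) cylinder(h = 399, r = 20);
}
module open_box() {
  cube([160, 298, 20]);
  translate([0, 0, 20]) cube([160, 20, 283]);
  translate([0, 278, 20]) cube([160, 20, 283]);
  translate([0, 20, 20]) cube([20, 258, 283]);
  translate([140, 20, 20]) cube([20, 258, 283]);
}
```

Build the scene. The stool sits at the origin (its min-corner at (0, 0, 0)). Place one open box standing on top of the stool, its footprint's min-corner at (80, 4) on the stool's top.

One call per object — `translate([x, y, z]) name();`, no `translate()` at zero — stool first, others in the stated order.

stool();
translate([80, 4, 439]) open_box();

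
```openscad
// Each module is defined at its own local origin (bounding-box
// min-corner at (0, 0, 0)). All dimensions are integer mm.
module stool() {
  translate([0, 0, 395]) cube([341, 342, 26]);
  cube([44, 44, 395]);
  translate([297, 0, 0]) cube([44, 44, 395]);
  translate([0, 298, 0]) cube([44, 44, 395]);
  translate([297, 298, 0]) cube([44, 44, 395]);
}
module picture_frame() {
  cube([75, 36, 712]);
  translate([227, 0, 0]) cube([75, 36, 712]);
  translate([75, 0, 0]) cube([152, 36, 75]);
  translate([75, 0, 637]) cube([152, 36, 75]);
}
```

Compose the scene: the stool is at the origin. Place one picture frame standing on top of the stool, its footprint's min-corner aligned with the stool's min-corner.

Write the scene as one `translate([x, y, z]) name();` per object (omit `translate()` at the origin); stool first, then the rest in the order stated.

stool();
translate([0, 0, 421]) picture_frame();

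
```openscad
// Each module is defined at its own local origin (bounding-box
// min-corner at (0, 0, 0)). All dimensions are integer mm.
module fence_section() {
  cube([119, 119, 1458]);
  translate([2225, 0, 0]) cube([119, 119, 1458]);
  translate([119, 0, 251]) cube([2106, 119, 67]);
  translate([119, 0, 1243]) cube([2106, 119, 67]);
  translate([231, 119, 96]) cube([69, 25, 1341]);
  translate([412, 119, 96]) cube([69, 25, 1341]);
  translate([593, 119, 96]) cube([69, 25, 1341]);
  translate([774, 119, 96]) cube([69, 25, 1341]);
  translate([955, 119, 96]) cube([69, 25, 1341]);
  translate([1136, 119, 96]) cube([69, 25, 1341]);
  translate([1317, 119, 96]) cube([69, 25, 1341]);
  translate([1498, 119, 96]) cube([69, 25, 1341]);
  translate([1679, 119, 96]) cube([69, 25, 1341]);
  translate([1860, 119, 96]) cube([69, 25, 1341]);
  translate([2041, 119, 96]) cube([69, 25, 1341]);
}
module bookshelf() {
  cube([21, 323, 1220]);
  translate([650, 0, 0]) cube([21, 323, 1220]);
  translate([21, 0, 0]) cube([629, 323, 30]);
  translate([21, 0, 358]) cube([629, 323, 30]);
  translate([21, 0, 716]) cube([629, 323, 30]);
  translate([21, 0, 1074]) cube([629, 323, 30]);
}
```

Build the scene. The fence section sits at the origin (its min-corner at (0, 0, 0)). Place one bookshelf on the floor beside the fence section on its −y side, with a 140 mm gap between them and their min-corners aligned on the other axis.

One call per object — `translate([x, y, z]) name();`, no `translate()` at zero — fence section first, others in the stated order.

fence_section();
translate([0, -463, 0]) bookshelf();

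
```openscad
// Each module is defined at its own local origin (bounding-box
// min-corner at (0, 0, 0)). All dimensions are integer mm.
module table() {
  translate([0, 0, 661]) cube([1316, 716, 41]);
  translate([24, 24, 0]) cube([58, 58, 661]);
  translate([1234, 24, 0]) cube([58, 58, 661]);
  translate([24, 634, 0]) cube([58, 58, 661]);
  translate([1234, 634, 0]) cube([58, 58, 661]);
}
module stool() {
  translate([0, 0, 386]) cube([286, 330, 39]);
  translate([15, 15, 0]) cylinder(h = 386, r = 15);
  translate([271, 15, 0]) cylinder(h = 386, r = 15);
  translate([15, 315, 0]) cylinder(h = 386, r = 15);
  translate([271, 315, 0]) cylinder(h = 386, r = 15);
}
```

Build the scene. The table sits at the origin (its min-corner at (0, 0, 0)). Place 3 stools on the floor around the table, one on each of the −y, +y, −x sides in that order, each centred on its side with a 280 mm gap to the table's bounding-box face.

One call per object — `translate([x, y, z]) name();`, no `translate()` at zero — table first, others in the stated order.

table();
translate([515, -610, 0]) stool();
translate([515, 996, 0]) stool();
translate([-566, 193, 0]) stool();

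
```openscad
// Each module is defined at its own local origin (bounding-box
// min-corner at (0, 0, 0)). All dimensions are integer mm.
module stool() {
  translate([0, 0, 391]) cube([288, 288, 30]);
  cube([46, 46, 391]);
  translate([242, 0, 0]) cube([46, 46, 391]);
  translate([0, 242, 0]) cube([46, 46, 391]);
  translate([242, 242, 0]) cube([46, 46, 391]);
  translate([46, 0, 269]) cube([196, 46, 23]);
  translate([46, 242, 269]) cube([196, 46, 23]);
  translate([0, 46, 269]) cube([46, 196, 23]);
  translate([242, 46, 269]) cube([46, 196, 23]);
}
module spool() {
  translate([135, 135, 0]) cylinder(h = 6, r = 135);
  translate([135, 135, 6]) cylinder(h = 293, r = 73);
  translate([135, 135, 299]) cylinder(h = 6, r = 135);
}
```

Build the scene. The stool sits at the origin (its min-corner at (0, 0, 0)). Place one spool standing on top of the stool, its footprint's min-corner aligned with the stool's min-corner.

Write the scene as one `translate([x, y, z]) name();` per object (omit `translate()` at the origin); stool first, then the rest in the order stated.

stool();
translate([0, 0, 421]) spool();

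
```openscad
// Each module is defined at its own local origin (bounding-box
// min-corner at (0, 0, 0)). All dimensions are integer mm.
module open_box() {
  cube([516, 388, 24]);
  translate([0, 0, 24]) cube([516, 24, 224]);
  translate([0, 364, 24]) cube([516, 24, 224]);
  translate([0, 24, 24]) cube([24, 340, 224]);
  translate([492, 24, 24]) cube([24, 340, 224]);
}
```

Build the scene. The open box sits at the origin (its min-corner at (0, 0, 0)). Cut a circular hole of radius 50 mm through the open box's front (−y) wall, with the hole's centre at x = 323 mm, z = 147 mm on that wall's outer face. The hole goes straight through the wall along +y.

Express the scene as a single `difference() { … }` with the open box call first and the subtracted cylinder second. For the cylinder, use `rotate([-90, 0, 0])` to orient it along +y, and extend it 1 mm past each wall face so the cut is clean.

difference() {
  open_box();
  translate([323, -1, 147]) rotate([-90, 0, 0]) cylinder(h = 26, r = 50);
}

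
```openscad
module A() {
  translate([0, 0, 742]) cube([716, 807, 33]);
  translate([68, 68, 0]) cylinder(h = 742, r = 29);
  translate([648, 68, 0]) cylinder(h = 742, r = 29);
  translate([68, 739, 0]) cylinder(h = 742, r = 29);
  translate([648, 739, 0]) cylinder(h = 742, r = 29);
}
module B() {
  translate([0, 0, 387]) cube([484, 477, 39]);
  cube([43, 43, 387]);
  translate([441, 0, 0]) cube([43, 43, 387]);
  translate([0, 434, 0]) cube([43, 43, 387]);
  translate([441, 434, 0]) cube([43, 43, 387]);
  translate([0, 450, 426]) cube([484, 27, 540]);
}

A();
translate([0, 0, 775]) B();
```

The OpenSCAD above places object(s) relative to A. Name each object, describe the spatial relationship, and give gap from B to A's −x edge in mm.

A is a table. B is a chair. The chair is on top of the table. The gap from the chair to the table's −x edge is 0 mm.

The chair's min-x is at 0; the table's min-x is 0; gap = 0 mm.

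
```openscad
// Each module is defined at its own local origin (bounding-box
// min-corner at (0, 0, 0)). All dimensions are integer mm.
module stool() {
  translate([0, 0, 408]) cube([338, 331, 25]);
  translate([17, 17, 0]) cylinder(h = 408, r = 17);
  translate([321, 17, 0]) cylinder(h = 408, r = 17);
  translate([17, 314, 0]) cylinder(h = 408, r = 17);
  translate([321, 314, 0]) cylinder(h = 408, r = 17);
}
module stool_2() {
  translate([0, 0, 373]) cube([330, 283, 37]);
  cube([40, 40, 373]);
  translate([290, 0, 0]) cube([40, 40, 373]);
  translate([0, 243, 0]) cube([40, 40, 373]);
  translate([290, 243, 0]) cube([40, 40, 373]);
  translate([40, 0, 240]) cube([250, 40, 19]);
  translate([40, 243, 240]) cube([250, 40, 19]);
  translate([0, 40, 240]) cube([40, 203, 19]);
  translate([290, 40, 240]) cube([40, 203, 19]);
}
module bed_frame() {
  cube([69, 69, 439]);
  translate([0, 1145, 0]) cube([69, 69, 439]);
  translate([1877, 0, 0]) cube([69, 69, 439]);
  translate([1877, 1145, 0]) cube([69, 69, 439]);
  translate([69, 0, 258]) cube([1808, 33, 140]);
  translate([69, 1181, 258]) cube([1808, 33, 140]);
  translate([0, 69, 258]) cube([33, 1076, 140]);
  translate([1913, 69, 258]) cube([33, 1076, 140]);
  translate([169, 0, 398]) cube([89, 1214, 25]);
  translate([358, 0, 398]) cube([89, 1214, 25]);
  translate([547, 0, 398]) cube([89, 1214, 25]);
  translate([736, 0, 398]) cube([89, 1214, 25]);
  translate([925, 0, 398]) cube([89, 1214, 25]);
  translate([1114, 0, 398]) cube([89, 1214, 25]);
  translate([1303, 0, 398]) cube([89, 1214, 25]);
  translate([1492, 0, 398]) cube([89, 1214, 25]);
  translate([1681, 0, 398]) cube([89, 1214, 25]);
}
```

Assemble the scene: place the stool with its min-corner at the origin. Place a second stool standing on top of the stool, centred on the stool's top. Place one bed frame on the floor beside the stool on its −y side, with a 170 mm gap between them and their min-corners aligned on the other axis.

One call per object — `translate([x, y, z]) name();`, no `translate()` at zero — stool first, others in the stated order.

stool();
translate([4, 24, 433]) stool_2();
translate([0, -1384, 0]) bed_frame();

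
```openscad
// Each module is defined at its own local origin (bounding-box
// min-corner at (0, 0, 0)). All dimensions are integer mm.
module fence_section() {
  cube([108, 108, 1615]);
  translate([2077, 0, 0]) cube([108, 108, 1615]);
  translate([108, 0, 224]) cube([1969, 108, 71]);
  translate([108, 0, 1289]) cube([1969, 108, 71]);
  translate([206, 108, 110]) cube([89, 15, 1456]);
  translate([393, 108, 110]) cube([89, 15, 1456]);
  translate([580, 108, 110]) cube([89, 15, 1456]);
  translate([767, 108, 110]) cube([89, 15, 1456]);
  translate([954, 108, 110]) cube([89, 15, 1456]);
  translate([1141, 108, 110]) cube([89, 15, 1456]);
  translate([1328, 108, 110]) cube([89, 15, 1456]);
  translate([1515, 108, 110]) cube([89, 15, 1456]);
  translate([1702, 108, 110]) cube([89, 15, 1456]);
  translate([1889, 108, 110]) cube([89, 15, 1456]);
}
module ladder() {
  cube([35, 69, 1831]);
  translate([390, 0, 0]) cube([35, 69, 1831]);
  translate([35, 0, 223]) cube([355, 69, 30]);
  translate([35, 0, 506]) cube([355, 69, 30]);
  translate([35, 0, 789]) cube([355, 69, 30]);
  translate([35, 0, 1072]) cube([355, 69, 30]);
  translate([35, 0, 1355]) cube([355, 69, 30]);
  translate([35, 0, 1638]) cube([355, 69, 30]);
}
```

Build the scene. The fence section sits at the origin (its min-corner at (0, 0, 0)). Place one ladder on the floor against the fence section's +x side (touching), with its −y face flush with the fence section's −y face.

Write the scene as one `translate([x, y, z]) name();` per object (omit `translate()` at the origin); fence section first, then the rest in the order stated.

fence_section();
translate([2185, 0, 0]) ladder();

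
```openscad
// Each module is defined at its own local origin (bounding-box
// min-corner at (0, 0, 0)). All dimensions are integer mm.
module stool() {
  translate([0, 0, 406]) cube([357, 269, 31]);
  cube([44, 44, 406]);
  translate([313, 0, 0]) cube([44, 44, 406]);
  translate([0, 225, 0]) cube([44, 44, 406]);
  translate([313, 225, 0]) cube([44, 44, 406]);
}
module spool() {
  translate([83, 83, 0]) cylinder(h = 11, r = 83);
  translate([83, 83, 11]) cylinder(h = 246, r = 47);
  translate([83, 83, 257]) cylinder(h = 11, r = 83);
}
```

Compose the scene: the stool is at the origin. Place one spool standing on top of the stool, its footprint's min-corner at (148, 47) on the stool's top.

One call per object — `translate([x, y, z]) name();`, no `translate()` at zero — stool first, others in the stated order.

stool();
translate([148, 47, 437]) spool();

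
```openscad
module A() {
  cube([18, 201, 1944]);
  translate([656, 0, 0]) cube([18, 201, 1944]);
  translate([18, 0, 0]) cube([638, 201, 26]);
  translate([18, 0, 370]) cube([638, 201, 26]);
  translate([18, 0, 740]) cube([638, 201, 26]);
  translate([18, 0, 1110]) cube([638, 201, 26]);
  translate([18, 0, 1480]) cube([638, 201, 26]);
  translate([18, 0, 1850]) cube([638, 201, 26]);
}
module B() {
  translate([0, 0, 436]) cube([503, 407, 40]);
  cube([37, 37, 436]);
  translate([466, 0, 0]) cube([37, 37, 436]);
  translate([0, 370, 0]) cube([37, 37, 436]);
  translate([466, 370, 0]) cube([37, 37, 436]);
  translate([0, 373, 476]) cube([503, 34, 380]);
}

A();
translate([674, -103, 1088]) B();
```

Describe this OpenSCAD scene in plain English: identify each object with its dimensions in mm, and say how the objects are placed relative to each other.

A is an open bookshelf. Two side panels, each 18 mm thick, 201 mm deep and 1944 mm tall, stand 674 mm apart (outside-to-outside). Between them sit 6 shelves, each 26 mm thick and 201 mm deep, spanning the full gap between the sides. The bottom shelf rests on the floor (its underside at z = 0) and the clear gap between one shelf's top and the next shelf's underside is 344 mm.

B is a chair. The seat is a 503×407×40 mm slab with its top at z = 476 mm, on four 37×37 mm corner legs (flush with the seat edges, standing on z = 0). A flat backrest 34 mm thick, 380 mm tall, spans the full seat width and rises from the seat top along its +y edge, rear face flush with the rear of the seat.

The chair is beside the bookshelf with their tops flush at z = 1944.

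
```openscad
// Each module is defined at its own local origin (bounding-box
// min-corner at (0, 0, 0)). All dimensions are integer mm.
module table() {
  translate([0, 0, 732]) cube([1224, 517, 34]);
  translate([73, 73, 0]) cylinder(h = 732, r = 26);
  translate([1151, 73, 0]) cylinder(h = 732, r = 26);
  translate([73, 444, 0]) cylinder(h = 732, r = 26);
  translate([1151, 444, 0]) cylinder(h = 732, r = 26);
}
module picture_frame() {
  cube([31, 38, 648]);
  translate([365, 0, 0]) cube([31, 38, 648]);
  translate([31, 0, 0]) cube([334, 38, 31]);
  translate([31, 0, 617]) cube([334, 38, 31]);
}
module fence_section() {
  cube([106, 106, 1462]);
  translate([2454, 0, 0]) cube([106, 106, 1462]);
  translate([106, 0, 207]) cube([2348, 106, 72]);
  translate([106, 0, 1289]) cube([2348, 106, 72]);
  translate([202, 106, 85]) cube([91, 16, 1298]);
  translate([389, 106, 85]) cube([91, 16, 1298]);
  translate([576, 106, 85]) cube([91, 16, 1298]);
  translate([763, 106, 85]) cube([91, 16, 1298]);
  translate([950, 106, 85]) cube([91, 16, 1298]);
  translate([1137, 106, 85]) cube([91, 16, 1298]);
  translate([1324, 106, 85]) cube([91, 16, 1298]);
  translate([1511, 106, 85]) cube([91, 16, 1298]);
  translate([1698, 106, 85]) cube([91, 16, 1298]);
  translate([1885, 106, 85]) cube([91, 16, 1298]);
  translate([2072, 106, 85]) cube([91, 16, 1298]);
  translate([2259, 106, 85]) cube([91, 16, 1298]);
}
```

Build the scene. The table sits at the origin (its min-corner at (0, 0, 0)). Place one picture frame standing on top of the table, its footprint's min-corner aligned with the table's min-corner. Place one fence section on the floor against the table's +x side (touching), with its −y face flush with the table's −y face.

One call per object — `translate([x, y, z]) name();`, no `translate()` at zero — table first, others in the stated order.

table();
translate([0, 0, 766]) picture_frame();
translate([1224, 0, 0]) fence_section();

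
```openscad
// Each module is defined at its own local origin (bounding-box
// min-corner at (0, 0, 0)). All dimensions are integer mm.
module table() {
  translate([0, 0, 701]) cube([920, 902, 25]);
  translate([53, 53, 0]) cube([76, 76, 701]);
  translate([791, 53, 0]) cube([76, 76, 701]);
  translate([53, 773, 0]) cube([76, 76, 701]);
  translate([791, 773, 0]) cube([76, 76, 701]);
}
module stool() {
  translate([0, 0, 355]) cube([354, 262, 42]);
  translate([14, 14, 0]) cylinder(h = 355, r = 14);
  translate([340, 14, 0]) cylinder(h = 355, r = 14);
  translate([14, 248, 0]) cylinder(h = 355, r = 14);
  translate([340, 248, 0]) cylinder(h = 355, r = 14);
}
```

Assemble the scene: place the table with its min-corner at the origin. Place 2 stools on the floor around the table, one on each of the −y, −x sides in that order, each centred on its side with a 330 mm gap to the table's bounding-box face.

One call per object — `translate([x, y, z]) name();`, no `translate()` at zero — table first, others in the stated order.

table();
translate([283, -592, 0]) stool();
translate([-684, 320, 0]) stool();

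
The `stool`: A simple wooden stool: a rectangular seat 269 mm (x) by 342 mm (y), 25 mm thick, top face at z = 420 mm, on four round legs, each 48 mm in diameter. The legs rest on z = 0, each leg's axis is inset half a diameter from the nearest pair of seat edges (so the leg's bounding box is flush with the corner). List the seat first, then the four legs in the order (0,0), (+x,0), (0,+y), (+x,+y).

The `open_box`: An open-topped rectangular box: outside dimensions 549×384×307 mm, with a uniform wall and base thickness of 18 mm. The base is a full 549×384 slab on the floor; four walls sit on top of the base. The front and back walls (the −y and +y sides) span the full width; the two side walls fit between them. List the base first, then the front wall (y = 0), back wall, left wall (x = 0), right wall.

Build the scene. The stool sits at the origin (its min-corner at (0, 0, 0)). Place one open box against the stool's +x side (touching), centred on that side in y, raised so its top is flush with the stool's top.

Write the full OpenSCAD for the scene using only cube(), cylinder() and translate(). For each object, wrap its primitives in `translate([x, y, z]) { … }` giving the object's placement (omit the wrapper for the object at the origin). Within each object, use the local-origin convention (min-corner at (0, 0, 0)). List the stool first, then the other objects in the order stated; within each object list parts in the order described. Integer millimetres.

translate([0, 0, 395]) cube([269, 342, 25]);
translate([24, 24, 0]) cylinder(h = 395, r = 24);
translate([245, 24, 0]) cylinder(h = 395, r = 24);
translate([24, 318, 0]) cylinder(h = 395, r = 24);
translate([245, 318, 0]) cylinder(h = 395, r = 24);
translate([269, -21, 113]) {
  cube([549, 384, 18]);
  translate([0, 0, 18]) cube([549, 18, 289]);
  translate([0, 366, 18]) cube([549, 18, 289]);
  translate([0, 18, 18]) cube([18, 348, 289]);
  translate([531, 18, 18]) cube([18, 348, 289]);
}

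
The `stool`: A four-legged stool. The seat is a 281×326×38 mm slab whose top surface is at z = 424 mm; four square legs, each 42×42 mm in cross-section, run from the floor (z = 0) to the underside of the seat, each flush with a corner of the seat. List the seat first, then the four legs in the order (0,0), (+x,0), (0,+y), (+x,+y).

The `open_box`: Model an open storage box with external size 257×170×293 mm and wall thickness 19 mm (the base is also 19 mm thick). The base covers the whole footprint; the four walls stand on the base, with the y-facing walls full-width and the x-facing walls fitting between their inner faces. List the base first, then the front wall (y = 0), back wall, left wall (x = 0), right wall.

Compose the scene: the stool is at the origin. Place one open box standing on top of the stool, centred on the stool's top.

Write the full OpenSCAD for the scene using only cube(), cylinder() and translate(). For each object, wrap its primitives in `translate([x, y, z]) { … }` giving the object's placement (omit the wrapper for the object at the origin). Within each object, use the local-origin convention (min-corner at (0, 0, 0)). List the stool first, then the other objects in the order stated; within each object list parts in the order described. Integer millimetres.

translate([0, 0, 386]) cube([281, 326, 38]);
cube([42, 42, 386]);
translate([239, 0, 0]) cube([42, 42, 386]);
translate([0, 284, 0]) cube([42, 42, 386]);
translate([239, 284, 0]) cube([42, 42, 386]);
translate([12, 78, 424]) {
  cube([257, 170, 19]);
  translate([0, 0, 19]) cube([257, 19, 274]);
  translate([0, 151, 19]) cube([257, 19, 274]);
  translate([0, 19, 19]) cube([19, 132, 274]);
  translate([238, 19, 19]) cube([19, 132, 274]);
}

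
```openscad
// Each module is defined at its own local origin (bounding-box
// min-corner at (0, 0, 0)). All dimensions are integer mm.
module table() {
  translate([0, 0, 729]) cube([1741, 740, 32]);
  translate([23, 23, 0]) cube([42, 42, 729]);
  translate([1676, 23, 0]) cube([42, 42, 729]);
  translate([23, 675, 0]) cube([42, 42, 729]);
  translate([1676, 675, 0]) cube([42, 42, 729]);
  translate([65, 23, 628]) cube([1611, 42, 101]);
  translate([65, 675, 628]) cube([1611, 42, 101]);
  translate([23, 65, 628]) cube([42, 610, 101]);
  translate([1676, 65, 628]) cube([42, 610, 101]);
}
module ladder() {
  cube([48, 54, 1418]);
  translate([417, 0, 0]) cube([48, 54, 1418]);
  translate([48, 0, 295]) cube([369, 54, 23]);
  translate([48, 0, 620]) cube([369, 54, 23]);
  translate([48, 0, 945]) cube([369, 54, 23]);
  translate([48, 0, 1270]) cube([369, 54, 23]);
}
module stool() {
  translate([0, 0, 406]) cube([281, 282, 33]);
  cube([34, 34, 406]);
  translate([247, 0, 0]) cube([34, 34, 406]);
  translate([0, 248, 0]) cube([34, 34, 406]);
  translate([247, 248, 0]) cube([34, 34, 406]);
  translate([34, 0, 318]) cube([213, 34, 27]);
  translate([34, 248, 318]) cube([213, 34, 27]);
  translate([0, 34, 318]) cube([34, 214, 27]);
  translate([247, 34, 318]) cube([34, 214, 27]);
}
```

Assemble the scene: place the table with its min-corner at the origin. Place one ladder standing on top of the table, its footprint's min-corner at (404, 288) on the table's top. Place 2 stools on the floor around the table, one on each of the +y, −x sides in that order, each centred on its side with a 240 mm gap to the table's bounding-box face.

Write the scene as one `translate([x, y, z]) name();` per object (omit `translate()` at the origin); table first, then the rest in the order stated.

table();
translate([404, 288, 761]) ladder();
translate([730, 980, 0]) stool();
translate([-521, 229, 0]) stool();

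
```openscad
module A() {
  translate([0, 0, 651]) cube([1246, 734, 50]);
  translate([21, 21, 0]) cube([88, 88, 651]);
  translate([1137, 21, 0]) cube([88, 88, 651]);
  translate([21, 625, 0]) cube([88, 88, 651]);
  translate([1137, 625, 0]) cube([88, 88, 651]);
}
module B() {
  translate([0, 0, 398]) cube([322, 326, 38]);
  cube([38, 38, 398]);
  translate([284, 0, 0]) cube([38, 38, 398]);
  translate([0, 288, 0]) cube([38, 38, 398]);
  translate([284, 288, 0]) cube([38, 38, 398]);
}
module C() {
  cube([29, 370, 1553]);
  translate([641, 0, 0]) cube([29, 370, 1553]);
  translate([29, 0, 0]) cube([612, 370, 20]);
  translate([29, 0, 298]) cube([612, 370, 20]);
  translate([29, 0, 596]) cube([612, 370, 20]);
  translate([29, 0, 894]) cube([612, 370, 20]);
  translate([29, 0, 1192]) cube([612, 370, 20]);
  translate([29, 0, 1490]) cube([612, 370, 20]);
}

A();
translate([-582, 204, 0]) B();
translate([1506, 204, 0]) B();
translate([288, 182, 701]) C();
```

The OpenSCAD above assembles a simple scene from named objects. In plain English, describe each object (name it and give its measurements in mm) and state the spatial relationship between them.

A is a table with a 1246×734 mm rectangular top, 50 mm thick, top surface at z = 701 mm, supported by four 88×88 mm square legs, each inset 21 mm from the nearest pair of top edges, running from the floor.

B is a four-legged stool. The seat is 322×326 mm, 38 mm thick, top at z = 436 mm. It stands on four square legs, each 38×38 mm in cross-section, from z = 0 to the seat underside, each flush with a corner of the seat.

C is an open bookshelf. Two side panels, each 29 mm thick, 370 mm deep and 1553 mm tall, stand 670 mm apart (outside-to-outside). Between them sit 6 shelves, each 20 mm thick and 370 mm deep, spanning the full gap between the sides. The bottom shelf rests on the floor (its underside at z = 0) and the clear gap between one shelf's top and the next shelf's underside is 278 mm.

Two stools sit around the table at the −x, +x sides. The bookshelf is on top of the table, centred.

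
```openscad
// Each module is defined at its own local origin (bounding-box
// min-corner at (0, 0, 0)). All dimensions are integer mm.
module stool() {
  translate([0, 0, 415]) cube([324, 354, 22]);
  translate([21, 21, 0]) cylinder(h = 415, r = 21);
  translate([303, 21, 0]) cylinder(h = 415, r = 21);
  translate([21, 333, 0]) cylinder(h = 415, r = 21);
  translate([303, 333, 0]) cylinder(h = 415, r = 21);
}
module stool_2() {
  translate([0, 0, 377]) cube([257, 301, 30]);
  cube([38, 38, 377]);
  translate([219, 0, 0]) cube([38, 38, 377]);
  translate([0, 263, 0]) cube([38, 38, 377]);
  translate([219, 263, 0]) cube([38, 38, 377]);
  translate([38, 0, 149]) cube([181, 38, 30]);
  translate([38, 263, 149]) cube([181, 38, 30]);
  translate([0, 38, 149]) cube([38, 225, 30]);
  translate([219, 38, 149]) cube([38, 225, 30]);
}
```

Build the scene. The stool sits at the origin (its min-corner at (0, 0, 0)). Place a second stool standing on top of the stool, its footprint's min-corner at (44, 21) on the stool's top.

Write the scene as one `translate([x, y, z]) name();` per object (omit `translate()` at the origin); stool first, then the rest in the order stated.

stool();
translate([44, 21, 437]) stool_2();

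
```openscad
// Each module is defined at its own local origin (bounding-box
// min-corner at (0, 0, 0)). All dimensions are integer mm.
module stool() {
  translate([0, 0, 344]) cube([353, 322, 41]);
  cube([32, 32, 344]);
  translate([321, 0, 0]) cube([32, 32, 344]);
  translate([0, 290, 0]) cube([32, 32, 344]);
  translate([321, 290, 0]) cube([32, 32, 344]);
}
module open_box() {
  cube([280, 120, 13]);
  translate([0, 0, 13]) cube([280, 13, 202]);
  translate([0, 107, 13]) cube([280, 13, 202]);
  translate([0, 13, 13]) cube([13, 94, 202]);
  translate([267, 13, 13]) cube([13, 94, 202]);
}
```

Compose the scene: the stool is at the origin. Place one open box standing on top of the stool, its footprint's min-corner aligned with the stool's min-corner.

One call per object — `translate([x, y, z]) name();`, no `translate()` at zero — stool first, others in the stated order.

stool();
translate([0, 0, 385]) open_box();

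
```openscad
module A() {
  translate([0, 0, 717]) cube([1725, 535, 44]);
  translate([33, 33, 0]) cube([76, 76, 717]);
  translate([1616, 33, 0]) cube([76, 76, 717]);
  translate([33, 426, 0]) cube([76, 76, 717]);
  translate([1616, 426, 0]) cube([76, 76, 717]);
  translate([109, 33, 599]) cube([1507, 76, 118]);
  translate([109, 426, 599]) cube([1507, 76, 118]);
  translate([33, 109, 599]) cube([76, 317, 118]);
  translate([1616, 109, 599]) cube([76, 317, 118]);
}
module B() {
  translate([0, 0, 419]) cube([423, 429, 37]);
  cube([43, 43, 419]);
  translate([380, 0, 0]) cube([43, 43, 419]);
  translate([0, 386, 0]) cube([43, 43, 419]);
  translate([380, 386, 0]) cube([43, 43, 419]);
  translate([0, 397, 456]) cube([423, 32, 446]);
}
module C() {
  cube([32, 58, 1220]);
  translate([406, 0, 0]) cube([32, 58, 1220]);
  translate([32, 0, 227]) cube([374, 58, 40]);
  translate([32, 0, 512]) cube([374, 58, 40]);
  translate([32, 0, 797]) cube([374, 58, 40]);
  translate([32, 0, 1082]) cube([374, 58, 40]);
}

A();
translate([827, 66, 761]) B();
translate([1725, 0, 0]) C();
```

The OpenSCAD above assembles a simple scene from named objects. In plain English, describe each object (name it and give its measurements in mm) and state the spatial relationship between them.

A is a table: top 1725 mm (x) × 535 mm (y), 44 mm thick, upper face at z = 761 mm, on four 76×76 mm square legs, each inset 33 mm from the nearest pair of top edges, running from z = 0 to the bottom of the top. Four apron rails, 76 mm thick and 118 mm tall, run between adjacent legs with their top edges flush with the underside of the top and their outer faces flush with the legs' outer faces.

B is a chair. The seat is a 423×429×37 mm slab with its top at z = 456 mm, on four 43×43 mm corner legs (flush with the seat edges, standing on z = 0). A flat backrest 32 mm thick, 446 mm tall, spans the full seat width and rises from the seat top along its +y edge, rear face flush with the rear of the seat.

C is a wooden ladder with two side rails of 32×58 mm section and 1220 mm height, set 438 mm apart overall. Between them run 4 rectangular rungs (58 mm deep, 40 mm thick), front faces flush with the rails' −y face. The bottom of the first rung is 227 mm above the floor and each subsequent rung is 285 mm higher than the one below.

The chair is on top of the table. The ladder is against the table's +x side, with their −y faces flush.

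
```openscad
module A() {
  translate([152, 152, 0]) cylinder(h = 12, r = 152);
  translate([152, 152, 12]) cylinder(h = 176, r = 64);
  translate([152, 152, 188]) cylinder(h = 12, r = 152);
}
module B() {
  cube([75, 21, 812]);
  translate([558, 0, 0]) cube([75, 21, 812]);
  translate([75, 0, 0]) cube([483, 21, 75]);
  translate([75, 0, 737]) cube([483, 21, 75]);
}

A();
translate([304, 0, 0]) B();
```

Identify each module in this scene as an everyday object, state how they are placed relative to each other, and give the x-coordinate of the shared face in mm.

A is a spool. B is a picture frame. The picture frame is against the spool's +x side, with their −y faces flush. The x-coordinate of the shared face is 304 mm.

The spool's +x face and the picture frame's −x face are both at x = 304 mm.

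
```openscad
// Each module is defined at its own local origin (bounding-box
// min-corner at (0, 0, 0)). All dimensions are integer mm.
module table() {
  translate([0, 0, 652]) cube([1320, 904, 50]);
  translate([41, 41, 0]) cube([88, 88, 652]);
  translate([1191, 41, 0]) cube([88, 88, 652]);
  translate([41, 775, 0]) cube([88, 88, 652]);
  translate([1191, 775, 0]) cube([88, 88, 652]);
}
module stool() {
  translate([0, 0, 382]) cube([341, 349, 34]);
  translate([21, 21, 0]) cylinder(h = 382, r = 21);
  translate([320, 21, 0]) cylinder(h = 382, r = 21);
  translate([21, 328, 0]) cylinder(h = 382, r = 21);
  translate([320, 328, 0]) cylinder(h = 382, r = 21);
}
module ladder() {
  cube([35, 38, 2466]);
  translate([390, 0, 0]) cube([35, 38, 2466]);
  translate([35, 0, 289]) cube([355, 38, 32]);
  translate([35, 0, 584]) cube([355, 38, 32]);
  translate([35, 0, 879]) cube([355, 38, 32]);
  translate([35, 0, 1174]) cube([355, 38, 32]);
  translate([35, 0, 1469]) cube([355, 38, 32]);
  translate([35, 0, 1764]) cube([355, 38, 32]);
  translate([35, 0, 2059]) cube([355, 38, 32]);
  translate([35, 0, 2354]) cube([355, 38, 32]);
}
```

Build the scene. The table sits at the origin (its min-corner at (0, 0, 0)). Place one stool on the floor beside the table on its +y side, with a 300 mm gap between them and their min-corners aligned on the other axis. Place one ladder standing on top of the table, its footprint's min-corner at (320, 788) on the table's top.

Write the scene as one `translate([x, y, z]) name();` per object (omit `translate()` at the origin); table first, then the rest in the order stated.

table();
translate([0, 1204, 0]) stool();
translate([320, 788, 702]) ladder();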